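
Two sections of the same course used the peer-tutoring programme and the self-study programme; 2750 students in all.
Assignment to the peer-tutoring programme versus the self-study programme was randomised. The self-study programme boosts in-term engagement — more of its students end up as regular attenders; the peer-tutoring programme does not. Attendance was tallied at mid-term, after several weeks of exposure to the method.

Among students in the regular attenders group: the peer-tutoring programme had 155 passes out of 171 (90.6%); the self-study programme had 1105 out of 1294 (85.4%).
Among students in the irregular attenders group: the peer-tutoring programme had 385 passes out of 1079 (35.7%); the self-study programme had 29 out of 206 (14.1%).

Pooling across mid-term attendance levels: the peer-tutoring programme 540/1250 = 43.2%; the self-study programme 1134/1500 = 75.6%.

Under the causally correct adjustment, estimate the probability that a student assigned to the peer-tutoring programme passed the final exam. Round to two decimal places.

0.43

Within every mid-term attendance level the peer-tutoring programme has the higher rate, yet pooled the self-study programme does — Simpson's reversal.
Mid-term attendance is downstream of the teaching method. One should not condition on a consequence of treatment, so the overall rates are the right comparison.
So P(outcome | do(the peer-tutoring programme)) is just the pooled rate for the peer-tutoring programme: 540/1250 = 0.432.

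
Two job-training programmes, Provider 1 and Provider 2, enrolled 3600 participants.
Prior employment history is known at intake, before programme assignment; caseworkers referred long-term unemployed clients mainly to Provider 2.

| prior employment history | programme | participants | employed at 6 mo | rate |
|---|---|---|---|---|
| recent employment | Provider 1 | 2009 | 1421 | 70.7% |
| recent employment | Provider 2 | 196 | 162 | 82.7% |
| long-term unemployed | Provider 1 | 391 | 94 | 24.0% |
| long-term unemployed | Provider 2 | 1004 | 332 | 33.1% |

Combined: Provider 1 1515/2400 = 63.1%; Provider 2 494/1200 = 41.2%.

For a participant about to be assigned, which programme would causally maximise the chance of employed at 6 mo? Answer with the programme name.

Provider 2

Prior employment history is set before the programme has any effect — it is not caused by the programme — and it independently drives the outcome. That makes it a confounder, so the causal comparison is within prior employment history levels.
Within each level — recent employment: 70.7% vs 82.7%; long-term unemployed: 24.0% vs 33.1% — Provider 2 is higher every time.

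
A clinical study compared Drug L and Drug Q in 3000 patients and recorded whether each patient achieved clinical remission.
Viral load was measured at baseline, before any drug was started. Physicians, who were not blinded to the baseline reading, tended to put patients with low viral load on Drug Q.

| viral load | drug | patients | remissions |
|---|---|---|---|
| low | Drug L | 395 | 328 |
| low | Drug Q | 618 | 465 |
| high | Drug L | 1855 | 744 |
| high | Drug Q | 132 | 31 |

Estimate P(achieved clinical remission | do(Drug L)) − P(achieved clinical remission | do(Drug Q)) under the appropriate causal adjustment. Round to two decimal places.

+0.14

Since viral load is a pre-existing factor (not a product of the drug) and it affects the outcome on its own, it is a confounder. The stratified rates, not the pooled rate, identify the causal effect.
Adjusting over the population distribution of viral load: 0.338·(0.830−0.752) + 0.662·(0.401−0.235) = +0.136.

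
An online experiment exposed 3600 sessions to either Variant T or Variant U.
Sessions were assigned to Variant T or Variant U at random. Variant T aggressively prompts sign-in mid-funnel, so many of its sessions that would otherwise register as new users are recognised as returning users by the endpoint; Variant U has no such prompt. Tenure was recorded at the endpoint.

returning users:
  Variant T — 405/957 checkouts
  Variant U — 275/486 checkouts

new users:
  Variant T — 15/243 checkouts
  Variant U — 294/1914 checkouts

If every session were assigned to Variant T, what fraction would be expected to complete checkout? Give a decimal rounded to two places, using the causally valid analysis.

0.35

Because the variant influences user tenure, user tenure is a post-treatment mediator, not a confounder. Stratifying on it would bias the estimate; the causal effect is the crude pooled difference.
So P(outcome | do(Variant T)) is just the pooled rate for Variant T: 420/1200 = 0.350.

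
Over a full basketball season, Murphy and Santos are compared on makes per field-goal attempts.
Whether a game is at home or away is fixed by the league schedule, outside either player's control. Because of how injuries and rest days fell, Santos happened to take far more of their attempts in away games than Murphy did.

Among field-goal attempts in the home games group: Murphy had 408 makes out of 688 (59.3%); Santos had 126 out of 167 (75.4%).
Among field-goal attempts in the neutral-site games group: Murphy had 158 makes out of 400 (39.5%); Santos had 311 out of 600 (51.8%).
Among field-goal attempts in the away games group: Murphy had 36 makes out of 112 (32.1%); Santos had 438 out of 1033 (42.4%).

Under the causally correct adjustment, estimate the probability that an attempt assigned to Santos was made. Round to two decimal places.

The imbalance in game venue arose from how field-goal attempts were allocated, not from anything the player did; and game venue independently affects the outcome. The pooled gap is confounded — condition on game venue.
Standardising Santos to the population game venue mix: 0.285·126/167 + 0.333·311/600 + 0.382·438/1033 = 0.550.

0.55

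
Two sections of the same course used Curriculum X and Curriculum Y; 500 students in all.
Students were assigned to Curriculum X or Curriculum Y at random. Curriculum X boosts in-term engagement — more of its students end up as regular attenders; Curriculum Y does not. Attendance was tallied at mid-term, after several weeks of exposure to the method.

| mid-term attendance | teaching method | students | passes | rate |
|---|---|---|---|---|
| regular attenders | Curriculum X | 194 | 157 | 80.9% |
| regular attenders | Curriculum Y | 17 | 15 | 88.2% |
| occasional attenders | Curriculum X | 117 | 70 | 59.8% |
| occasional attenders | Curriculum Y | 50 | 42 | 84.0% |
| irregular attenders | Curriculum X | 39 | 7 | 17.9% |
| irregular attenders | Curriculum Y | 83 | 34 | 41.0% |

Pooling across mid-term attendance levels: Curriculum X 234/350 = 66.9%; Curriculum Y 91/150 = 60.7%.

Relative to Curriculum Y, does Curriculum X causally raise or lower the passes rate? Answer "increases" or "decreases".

Mid-term attendance lies on the pathway teaching method → mid-term attendance → outcome, so adjusting for it blocks the indirect effect. For the total causal effect of teaching method, use the unadjusted pooled rates.
Pooled: Curriculum X 66.9% vs Curriculum Y 60.7%; Curriculum X is higher overall.

increases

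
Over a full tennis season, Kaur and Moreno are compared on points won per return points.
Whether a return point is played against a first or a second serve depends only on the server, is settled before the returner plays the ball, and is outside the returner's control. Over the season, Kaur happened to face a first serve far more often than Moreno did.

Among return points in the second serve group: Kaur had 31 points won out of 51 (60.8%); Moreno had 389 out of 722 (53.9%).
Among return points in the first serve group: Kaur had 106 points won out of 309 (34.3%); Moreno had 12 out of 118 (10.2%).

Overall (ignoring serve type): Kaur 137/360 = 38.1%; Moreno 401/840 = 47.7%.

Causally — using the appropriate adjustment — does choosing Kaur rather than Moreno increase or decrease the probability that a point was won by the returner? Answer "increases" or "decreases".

The serve type-specific comparison favours Kaur throughout, but the pooled figures favour Moreno. The question is whether to condition on serve type.
Serve type is set before the player has any effect — it is not caused by the player — and it independently drives the outcome. That makes it a confounder, so the causal comparison is within serve type levels.
Within each level — second serve: 60.8% vs 53.9%; first serve: 34.3% vs 10.2% — Kaur is higher every time.

increases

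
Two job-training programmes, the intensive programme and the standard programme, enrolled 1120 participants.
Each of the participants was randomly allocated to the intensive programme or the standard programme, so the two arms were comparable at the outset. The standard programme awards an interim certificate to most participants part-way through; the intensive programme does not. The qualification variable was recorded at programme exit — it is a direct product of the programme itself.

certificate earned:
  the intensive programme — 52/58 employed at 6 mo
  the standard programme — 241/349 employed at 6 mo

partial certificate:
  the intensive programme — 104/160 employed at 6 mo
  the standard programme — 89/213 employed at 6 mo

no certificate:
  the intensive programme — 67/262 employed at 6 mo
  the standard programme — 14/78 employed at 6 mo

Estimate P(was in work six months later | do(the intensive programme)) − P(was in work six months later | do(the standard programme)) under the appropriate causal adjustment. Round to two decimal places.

Because the programme influences qualification attained during the programme, qualification attained during the programme is a post-treatment mediator, not a confounder. Stratifying on it would bias the estimate; the causal effect is the crude pooled difference.
The causal difference is the pooled difference: 0.465 − 0.537 = -0.073.

-0.07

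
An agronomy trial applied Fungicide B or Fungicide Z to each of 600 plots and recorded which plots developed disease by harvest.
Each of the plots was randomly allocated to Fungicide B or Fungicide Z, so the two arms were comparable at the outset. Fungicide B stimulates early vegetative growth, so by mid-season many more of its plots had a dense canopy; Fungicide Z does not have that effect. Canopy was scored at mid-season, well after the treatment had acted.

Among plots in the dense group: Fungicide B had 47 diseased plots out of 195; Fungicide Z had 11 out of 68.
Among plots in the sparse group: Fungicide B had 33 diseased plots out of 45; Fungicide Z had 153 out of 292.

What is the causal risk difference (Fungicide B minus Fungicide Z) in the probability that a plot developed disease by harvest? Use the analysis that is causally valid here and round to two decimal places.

-0.12

The distribution of mid-season canopy is itself part of what the fungicide does — it is an intermediate outcome. Holding it fixed would remove that part of the effect; the total effect is the pooled difference.
The causal difference is the pooled difference: 0.333 − 0.456 = -0.122.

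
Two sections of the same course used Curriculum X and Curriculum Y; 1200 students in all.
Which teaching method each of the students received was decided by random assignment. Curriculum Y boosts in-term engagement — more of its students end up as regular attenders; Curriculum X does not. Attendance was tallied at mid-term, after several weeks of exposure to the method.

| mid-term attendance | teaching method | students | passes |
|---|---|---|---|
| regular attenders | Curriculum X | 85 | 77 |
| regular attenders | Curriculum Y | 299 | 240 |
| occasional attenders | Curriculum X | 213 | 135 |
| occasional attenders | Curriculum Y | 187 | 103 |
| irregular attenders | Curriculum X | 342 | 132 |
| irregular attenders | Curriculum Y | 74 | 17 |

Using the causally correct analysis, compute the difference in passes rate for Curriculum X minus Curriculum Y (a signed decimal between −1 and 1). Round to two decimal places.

Curriculum X is higher inside every mid-term attendance stratum but Curriculum Y is higher in aggregate. Whether to stratify depends on how mid-term attendance relates to the teaching method.
Because the teaching method influences mid-term attendance, mid-term attendance is a post-treatment mediator, not a confounder. Stratifying on it would bias the estimate; the causal effect is the crude pooled difference.
The causal difference is the pooled difference: 0.537 − 0.643 = -0.105.

-0.11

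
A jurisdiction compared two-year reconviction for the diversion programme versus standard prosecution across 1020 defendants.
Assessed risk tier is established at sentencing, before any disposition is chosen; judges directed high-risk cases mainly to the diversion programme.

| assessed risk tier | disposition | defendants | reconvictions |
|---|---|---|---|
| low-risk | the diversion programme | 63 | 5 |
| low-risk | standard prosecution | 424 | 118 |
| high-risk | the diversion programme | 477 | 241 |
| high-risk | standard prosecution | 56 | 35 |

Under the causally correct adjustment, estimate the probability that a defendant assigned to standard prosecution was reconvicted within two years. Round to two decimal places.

Nothing the disposition does changes assessed risk tier; the imbalance is an allocation artefact. With assessed risk tier also predicting the outcome, the pooled figure is confounded, and the within-stratum comparison is the causal one.
Standardising standard prosecution to the population assessed risk tier mix: 0.477·118/424 + 0.523·35/56 = 0.459.

0.46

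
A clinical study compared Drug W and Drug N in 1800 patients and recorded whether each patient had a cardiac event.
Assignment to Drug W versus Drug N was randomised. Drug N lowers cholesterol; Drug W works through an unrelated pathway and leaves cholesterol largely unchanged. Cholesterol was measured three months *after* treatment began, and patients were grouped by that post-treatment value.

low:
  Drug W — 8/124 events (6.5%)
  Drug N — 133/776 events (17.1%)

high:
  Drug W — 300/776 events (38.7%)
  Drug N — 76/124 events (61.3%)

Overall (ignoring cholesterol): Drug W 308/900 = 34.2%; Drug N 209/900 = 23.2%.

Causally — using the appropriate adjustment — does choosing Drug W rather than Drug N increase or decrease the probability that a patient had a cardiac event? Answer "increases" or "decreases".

increases

The stratified and pooled comparisons disagree (Drug W wins within each cholesterol; Drug N wins overall), so the answer turns on the causal role of cholesterol.
Cholesterol lies on the pathway drug → cholesterol → outcome, so adjusting for it blocks the indirect effect. For the total causal effect of drug, use the unadjusted pooled rates.
Pooled: Drug W 34.2% vs Drug N 23.2%; Drug N is lower overall.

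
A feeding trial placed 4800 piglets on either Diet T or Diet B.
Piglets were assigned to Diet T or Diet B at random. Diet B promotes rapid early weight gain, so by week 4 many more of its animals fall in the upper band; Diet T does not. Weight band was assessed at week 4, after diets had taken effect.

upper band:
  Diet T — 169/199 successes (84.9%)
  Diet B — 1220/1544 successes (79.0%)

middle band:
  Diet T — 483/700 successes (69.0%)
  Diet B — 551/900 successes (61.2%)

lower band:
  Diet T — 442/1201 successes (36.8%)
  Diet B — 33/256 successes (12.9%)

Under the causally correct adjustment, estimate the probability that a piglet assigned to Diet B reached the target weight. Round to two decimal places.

0.67

The stratified and pooled comparisons disagree (Diet T wins within each week-4 weight band; Diet B wins overall), so the answer turns on the causal role of week-4 weight band.
Stratifying would compare diets among piglets the diets themselves sorted into week-4 weight band groups — a form of selection on an intermediate. The unconditioned pooled rates give the total causal effect.
So P(outcome | do(Diet B)) is just the pooled rate for Diet B: 1804/2700 = 0.668.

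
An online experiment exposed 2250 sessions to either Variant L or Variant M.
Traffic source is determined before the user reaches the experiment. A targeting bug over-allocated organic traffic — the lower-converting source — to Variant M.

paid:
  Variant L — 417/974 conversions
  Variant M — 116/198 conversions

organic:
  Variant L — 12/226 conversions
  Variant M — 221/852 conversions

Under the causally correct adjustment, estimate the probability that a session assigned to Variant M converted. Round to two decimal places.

The traffic source-specific comparison favours Variant M throughout, but the pooled figures favour Variant L. The question is whether to condition on traffic source.
Traffic source differs across variants for reasons unrelated to any effect of the variant itself, and it separately predicts the outcome — a classic confounder. We must compare within traffic source levels.
Standardising Variant M to the population traffic source mix: 0.521·116/198 + 0.479·221/852 = 0.429.

0.43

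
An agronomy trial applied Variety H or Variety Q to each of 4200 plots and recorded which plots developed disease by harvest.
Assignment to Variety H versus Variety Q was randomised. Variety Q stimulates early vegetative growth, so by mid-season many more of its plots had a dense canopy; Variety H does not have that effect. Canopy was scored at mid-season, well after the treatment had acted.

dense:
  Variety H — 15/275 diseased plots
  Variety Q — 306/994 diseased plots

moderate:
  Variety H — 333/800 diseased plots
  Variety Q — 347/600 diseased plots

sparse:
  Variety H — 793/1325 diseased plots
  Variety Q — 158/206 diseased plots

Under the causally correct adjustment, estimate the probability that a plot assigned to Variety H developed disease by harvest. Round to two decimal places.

0.48

Variety H is lower inside every mid-season canopy stratum but Variety Q is lower in aggregate. Whether to stratify depends on how mid-season canopy relates to the variety.
Stratifying would compare varietys among plots the varietys themselves sorted into mid-season canopy groups — a form of selection on an intermediate. The unconditioned pooled rates give the total causal effect.
So P(outcome | do(Variety H)) is just the pooled rate for Variety H: 1141/2400 = 0.475.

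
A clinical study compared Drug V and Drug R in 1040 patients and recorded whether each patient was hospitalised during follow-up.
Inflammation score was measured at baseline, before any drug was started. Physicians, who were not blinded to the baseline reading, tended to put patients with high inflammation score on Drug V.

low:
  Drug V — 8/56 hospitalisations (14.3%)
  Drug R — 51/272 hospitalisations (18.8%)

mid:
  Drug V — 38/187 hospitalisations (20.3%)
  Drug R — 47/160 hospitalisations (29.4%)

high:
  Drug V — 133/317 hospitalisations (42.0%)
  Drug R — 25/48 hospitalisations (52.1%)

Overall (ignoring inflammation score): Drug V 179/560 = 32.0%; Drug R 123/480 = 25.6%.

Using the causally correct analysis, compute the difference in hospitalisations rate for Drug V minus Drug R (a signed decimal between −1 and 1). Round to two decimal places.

Inflammation score differs across drugs for reasons unrelated to any effect of the drug itself, and it separately predicts the outcome — a classic confounder. We must compare within inflammation score levels.
Adjusting over the population distribution of inflammation score: 0.315·(0.143−0.188) + 0.334·(0.203−0.294) + 0.351·(0.420−0.521) = -0.080.

-0.08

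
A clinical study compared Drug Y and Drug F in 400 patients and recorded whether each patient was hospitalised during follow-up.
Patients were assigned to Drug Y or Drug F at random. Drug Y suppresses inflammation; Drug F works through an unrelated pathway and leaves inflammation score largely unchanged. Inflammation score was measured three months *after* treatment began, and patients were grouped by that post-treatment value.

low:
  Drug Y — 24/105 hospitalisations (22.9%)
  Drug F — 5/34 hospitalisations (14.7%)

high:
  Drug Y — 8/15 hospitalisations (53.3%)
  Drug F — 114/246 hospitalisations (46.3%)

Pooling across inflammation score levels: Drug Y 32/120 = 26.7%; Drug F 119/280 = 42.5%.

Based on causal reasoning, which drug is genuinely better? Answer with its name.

Drug Y

Stratifying would compare drugs among patients the drugs themselves sorted into inflammation score groups — a form of selection on an intermediate. The unconditioned pooled rates give the total causal effect.
Pooled: Drug Y 26.7% vs Drug F 42.5%; Drug Y is lower overall.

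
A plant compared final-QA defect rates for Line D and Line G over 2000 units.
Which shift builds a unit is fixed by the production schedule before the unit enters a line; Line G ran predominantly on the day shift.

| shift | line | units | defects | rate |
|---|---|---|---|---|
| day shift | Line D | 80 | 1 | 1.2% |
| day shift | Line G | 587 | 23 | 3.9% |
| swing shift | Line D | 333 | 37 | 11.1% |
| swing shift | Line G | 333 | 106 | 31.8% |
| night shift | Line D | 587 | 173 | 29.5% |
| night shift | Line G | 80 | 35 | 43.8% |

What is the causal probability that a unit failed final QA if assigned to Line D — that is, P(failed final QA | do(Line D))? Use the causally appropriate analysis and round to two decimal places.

Within every shift level Line D has the lower rate, yet pooled Line G does — Simpson's reversal.
The imbalance in shift arose from how units were allocated, not from anything the line did; and shift independently affects the outcome. The pooled gap is confounded — condition on shift.
Standardising Line D to the population shift mix: 0.334·1/80 + 0.333·37/333 + 0.334·173/587 = 0.139.

0.14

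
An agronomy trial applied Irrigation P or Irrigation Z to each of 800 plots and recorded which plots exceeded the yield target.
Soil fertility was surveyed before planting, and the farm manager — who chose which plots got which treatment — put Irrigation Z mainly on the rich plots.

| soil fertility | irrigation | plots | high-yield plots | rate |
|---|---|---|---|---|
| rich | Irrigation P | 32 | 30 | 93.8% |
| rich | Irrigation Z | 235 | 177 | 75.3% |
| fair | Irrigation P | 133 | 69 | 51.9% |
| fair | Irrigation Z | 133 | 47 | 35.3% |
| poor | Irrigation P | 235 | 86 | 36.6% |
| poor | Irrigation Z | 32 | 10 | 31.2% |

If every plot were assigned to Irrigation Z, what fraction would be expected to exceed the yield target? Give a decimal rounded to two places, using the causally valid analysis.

Here soil fertility is a common cause — it drives both which irrigation a case falls under and the outcome. The crude comparison mixes populations; the stratum-specific rates are the causally relevant ones.
Standardising Irrigation Z to the population soil fertility mix: 0.334·177/235 + 0.333·47/133 + 0.334·10/32 = 0.473.

0.47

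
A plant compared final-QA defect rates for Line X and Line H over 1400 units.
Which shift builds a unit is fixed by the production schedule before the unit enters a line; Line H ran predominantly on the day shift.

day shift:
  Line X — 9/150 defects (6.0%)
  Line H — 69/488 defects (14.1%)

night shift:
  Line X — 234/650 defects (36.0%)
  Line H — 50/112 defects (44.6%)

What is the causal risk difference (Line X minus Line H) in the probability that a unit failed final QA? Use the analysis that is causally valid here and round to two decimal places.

-0.08

The shift-specific comparison favours Line X throughout, but the pooled figures favour Line H. The question is whether to condition on shift.
Shift satisfies the back-door criterion: it is not a descendant of the line, and it blocks the spurious path from line to outcome. Adjusting for it (i.e., using the within-shift rates) gives the causal effect.
Adjusting over the population distribution of shift: 0.456·(0.060−0.141) + 0.544·(0.360−0.446) = -0.084.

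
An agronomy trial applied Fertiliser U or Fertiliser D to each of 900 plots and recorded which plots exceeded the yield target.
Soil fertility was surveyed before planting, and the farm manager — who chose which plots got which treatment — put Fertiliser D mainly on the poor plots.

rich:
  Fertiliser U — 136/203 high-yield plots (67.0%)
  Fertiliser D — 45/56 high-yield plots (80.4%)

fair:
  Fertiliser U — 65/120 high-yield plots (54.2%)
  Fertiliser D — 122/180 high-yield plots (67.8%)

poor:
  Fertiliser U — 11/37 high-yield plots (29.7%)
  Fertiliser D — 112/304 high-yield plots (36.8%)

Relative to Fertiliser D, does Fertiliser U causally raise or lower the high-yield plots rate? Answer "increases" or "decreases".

decreases

The soil fertility-specific comparison favours Fertiliser D throughout, but the pooled figures favour Fertiliser U. The question is whether to condition on soil fertility.
Since soil fertility is a pre-existing factor (not a product of the fertiliser) and it affects the outcome on its own, it is a confounder. The stratified rates, not the pooled rate, identify the causal effect.
Within each level — rich: 67.0% vs 80.4%; fair: 54.2% vs 67.8%; poor: 29.7% vs 36.8% — Fertiliser D is higher every time.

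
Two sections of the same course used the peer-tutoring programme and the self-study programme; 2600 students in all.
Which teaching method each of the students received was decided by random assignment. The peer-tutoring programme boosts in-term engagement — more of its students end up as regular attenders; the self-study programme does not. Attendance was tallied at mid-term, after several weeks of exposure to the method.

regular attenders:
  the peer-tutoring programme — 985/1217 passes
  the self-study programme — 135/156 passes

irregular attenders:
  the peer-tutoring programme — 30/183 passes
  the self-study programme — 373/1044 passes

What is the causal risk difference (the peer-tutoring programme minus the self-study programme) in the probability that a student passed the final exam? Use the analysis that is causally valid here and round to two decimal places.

+0.30

The stratified and pooled comparisons disagree (the self-study programme wins within each mid-term attendance; the peer-tutoring programme wins overall), so the answer turns on the causal role of mid-term attendance.
Mid-term attendance is recorded after the teaching method and is itself shifted by it — it sits on the causal path from teaching method to outcome. Conditioning on a mediator would strip out part of the effect we want; the pooled comparison gives the total causal effect.
The causal difference is the pooled difference: 0.725 − 0.423 = +0.302.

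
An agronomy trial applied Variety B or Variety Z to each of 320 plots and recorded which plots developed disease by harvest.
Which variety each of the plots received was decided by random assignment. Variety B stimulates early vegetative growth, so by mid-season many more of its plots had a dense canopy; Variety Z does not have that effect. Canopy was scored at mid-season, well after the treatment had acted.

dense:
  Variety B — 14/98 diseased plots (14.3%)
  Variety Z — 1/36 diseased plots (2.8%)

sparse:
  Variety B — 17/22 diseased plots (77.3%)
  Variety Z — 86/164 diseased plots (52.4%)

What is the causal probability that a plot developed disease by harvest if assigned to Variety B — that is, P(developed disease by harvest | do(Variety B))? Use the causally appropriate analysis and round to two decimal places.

0.26

Mid-season canopy is downstream of the variety. One should not condition on a consequence of treatment, so the overall rates are the right comparison.
So P(outcome | do(Variety B)) is just the pooled rate for Variety B: 31/120 = 0.258.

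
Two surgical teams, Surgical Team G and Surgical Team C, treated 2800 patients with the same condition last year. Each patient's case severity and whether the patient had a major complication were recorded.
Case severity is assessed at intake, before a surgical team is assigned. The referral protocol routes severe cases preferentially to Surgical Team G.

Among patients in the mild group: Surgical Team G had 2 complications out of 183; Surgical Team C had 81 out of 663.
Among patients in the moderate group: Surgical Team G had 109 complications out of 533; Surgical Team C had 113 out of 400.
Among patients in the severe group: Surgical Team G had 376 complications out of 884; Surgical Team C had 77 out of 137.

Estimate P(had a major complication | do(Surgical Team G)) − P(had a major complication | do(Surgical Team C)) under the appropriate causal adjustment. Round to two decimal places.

The case severity-specific comparison favours Surgical Team G throughout, but the pooled figures favour Surgical Team C. The question is whether to condition on case severity.
Nothing the surgical team does changes case severity; the imbalance is an allocation artefact. With case severity also predicting the outcome, the pooled figure is confounded, and the within-stratum comparison is the causal one.
Adjusting over the population distribution of case severity: 0.302·(0.011−0.122) + 0.333·(0.205−0.282) + 0.365·(0.425−0.562) = -0.109.

-0.11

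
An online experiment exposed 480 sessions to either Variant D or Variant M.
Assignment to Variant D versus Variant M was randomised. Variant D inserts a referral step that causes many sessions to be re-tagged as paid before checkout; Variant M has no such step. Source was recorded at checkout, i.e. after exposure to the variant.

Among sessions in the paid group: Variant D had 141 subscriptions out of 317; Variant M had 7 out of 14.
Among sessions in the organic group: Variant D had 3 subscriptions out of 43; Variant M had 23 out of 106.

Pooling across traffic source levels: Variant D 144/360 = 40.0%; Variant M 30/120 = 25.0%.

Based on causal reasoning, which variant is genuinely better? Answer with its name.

Traffic source is recorded after the variant and is itself shifted by it — it sits on the causal path from variant to outcome. Conditioning on a mediator would strip out part of the effect we want; the pooled comparison gives the total causal effect.
Pooled: Variant D 40.0% vs Variant M 25.0%; Variant D is higher overall.

Variant D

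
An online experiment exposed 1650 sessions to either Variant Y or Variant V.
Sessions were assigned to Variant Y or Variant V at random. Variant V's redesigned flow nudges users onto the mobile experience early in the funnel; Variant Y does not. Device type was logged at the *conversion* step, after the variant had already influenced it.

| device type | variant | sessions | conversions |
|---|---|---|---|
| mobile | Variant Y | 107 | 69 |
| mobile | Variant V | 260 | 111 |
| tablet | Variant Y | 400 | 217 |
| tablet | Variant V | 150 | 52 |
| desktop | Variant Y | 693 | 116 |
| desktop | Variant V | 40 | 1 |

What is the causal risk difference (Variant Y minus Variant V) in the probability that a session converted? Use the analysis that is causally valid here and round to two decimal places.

-0.03

Stratifying would compare variants among sessions the variants themselves sorted into device type groups — a form of selection on an intermediate. The unconditioned pooled rates give the total causal effect.
The causal difference is the pooled difference: 0.335 − 0.364 = -0.029.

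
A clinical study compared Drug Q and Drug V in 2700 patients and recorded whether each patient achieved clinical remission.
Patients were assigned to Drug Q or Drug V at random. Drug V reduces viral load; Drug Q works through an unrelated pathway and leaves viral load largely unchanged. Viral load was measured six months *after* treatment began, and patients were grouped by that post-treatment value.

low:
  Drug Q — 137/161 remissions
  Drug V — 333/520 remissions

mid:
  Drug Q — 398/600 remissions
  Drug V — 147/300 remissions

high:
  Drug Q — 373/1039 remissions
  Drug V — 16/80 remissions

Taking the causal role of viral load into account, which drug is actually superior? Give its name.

Drug V

The stratified and pooled comparisons disagree (Drug Q wins within each viral load; Drug V wins overall), so the answer turns on the causal role of viral load.
The distribution of viral load is itself part of what the drug does — it is an intermediate outcome. Holding it fixed would remove that part of the effect; the total effect is the pooled difference.
Pooled: Drug Q 50.4% vs Drug V 55.1%; Drug V is higher overall.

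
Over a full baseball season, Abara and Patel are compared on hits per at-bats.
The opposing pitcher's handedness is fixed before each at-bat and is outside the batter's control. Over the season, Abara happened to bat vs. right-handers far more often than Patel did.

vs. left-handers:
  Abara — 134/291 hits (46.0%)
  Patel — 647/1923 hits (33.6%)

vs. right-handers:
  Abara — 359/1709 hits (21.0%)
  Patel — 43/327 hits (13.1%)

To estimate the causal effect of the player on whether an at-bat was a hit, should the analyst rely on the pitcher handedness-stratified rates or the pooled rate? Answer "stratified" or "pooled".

The stratified and pooled comparisons disagree (Abara wins within each pitcher handedness; Patel wins overall), so the answer turns on the causal role of pitcher handedness.
The imbalance in pitcher handedness arose from how at-bats were allocated, not from anything the player did; and pitcher handedness independently affects the outcome. The pooled gap is confounded — condition on pitcher handedness.
Within each level — vs. left-handers: 46.0% vs 33.6%; vs. right-handers: 21.0% vs 13.1% — Abara is higher every time.

stratified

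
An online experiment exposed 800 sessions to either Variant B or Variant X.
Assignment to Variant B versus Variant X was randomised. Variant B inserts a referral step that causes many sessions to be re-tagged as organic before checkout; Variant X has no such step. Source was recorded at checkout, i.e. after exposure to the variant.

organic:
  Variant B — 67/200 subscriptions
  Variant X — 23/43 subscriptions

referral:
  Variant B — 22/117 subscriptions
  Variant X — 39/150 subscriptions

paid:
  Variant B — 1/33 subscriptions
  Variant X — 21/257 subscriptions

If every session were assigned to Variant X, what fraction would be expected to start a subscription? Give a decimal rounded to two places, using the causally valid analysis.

Within every traffic source level Variant X has the higher rate, yet pooled Variant B does — Simpson's reversal.
Traffic source is downstream of the variant. One should not condition on a consequence of treatment, so the overall rates are the right comparison.
So P(outcome | do(Variant X)) is just the pooled rate for Variant X: 83/450 = 0.184.

0.18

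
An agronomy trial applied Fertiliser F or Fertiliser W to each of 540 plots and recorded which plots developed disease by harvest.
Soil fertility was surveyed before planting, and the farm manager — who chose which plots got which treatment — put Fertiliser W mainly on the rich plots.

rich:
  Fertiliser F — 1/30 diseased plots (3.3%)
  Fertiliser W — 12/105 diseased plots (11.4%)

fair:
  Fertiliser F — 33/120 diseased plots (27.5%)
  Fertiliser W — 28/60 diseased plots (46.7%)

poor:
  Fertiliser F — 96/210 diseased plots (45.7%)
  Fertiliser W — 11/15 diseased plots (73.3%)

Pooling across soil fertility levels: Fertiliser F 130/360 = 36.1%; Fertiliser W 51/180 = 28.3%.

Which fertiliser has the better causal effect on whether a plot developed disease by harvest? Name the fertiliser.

Within every soil fertility level Fertiliser F has the lower rate, yet pooled Fertiliser W does — Simpson's reversal.
Soil fertility differs across fertilisers for reasons unrelated to any effect of the fertiliser itself, and it separately predicts the outcome — a classic confounder. We must compare within soil fertility levels.
Within each level — rich: 3.3% vs 11.4%; fair: 27.5% vs 46.7%; poor: 45.7% vs 73.3% — Fertiliser F is lower every time.

Fertiliser F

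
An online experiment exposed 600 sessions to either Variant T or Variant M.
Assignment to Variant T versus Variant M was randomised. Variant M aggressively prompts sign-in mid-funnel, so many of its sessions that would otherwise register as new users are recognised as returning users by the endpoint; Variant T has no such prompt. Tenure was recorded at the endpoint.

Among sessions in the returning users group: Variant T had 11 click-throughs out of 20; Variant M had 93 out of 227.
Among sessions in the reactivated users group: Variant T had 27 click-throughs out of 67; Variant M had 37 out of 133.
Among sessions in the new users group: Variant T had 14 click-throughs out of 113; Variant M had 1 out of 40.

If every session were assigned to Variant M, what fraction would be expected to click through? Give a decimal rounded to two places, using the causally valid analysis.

0.33

The stratified and pooled comparisons disagree (Variant T wins within each user tenure; Variant M wins overall), so the answer turns on the causal role of user tenure.
User tenure here is a post-treatment variable shaped by the variant; conditioning on it would introduce bias rather than remove it. The overall comparison is the causal one.
So P(outcome | do(Variant M)) is just the pooled rate for Variant M: 131/400 = 0.328.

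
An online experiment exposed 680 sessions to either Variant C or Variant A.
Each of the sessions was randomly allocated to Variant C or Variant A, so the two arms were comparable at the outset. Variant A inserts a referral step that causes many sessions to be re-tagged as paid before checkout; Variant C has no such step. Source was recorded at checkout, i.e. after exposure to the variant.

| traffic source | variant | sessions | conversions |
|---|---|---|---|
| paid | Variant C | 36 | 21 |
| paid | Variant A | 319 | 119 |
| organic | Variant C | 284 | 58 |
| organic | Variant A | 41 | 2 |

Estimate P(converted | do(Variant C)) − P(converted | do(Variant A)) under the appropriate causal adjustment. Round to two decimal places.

-0.09

The traffic source-specific comparison favours Variant C throughout, but the pooled figures favour Variant A. The question is whether to condition on traffic source.
Traffic source lies on the pathway variant → traffic source → outcome, so adjusting for it blocks the indirect effect. For the total causal effect of variant, use the unadjusted pooled rates.
The causal difference is the pooled difference: 0.247 − 0.336 = -0.089.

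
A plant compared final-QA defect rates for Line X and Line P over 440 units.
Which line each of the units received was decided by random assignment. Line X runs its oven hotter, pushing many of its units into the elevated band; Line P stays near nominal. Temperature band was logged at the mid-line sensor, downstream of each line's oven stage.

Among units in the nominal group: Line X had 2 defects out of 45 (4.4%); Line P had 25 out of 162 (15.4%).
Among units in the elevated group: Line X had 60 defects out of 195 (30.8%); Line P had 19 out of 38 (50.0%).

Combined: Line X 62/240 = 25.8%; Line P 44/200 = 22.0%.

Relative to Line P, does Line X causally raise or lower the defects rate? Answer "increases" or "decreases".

The in-process temperature band-specific comparison favours Line X throughout, but the pooled figures favour Line P. The question is whether to condition on in-process temperature band.
In-process temperature band here is a post-treatment variable shaped by the line; conditioning on it would introduce bias rather than remove it. The overall comparison is the causal one.
Pooled: Line X 25.8% vs Line P 22.0%; Line P is lower overall.

increases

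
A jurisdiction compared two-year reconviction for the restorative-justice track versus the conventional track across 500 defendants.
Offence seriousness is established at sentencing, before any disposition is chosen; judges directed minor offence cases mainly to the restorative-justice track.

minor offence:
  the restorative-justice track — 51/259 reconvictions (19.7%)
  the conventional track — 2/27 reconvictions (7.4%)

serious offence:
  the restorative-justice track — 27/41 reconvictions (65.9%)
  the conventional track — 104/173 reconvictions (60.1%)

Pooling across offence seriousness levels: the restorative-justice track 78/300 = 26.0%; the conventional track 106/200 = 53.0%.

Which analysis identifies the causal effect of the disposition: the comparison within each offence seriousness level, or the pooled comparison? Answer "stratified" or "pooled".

Offence seriousness differs across dispositions for reasons unrelated to any effect of the disposition itself, and it separately predicts the outcome — a classic confounder. We must compare within offence seriousness levels.
Within each level — minor offence: 19.7% vs 7.4%; serious offence: 65.9% vs 60.1% — the conventional track is lower every time.

stratified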